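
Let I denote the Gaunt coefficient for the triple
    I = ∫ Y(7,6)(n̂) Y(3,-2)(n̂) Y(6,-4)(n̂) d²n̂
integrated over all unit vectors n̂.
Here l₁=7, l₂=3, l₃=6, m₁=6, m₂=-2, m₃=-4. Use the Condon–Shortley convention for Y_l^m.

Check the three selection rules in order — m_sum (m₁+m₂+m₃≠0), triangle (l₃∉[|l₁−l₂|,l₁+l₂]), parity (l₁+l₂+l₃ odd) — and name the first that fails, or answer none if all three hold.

none

Σmᵢ = 0  ✓
l₃∈[|l₁−l₂|,l₁+l₂]=[4,10], have l₃=6  ✓
Σlᵢ = 16 ⇒ even  ✓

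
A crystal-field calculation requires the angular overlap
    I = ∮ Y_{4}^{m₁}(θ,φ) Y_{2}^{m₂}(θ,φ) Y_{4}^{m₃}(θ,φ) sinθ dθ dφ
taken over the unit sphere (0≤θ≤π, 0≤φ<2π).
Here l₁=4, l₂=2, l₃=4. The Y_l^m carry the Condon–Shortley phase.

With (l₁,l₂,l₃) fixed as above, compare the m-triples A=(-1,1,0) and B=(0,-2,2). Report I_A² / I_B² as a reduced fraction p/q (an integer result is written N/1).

1/18

Shared (l₁,l₂,l₃)=(4,2,4): N and (l;000)² cancel in I_A²/I_B².
A: Δ = 2!·6!·2!/11! = 1/13860; Racah Σ t=1..2: t=1:−1/96 t=2:+1/72 = 1/288; ⇒ 3j(4 2 4; -1 1 0)² = 1/462, sgn +1
B: Δ = 2!·6!·2!/11! = 1/13860; Racah Σ t=0..0: t=0:+1/192 = 1/192; ⇒ 3j(4 2 4; 0 -2 2)² = 3/77, sgn +1
I_A²/I_B² = (1/462)/(3/77) = 1/18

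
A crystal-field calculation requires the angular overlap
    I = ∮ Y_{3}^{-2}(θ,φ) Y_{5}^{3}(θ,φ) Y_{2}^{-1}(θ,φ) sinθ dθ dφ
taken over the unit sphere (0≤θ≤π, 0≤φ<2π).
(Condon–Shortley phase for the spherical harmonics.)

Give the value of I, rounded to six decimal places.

-0.253584

Rules hold: Σm=0, L=10 even, 2≤2≤8.
N = 7·11·5 = 385
Δ = 6!·0!·4!/11! = 1/2310
Racah Σ t=3..3: t=3:−1/144 = -1/144
⇒ 3j(3 5 2; 0 0 0)² = 10/231, sgn -1
Racah Σ t=5..5: t=5:−1/720 = -1/720
⇒ 3j(3 5 2; -2 3 -1)² = 8/165, sgn +1
4πI² = N·(3j₀)²·(3jₘ)² = 80/99
I = -1·√(0.808081/4π) = -0.25358436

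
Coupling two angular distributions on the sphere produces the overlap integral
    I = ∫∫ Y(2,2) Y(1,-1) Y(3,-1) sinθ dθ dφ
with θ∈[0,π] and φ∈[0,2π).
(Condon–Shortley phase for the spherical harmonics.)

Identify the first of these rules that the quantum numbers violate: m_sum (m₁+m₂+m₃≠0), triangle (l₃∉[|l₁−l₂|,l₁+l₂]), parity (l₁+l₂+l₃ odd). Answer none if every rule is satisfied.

none

azimuthal sum: 2 − 1 − 1 = 0  ✓
1 ≤ 3 ≤ 3 (triangle on l)  ✓
L = 2 + 1 + 3 = 6 (even)  ✓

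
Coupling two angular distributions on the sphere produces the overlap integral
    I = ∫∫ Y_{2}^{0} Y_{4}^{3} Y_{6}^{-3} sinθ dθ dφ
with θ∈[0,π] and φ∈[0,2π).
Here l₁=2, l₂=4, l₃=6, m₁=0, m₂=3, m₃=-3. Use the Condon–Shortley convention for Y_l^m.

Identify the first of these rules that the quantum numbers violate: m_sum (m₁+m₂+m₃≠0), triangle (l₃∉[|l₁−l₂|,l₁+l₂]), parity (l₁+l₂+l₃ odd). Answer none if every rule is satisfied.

none

azimuthal sum: 0 + 3 − 3 = 0  ✓
2 ≤ 6 ≤ 6 (triangle on l)  ✓
L = 2 + 4 + 6 = 12 (even)  ✓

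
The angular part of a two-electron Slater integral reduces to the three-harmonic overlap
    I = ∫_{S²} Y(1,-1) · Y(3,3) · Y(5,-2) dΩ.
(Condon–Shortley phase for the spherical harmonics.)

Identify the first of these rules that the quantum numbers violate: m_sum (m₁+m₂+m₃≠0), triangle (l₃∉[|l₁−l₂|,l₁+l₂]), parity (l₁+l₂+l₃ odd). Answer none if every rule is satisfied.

triangle

Σmᵢ = 0  ✓
l₃∈[|l₁−l₂|,l₁+l₂]=[2,4], have l₃=5  ✗
Σlᵢ = 9 ⇒ odd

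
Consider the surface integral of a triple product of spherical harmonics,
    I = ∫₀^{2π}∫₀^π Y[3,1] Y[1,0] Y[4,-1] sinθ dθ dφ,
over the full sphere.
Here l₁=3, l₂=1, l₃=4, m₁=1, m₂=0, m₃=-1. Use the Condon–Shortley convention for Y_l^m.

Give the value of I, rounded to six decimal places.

Checks pass: Σm=0; 8 even; l₃=4∈[2,4].
(2·3+1)(2·1+1)(2·4+1) = 189
Δ: 0! 6! 2! / 9! → 1/252
sum: t=0:+1/36 = 1/36
3j²(3 1 4; 0 0 0) = Δ·Π!·Σ² = 4/63  (sign +1)
sum: t=0:+1/48 = 1/48
3j²(3 1 4; 1 0 -1) = Δ·Π!·Σ² = 5/84  (sign -1)
combine: 4πI² = 189·4/63·5/84 = 5/7
take √, sign -1: I = -0.23841361

-0.238414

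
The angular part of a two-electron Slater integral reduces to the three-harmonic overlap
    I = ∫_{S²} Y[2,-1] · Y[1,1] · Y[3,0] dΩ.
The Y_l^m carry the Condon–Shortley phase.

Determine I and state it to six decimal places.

0.143048

m-sum 0 ✓  L=6 even ✓  1≤3≤3 ✓
Π(2lᵢ+1) = 5×3×7 = 105
triangle coeff Δ(2,1,3) = 1/105
Σ_t [0,0]: t=0:+1/4 = 1/4
(3j)²=3/35 [(2 1 3; 0 0 0)], sign=-1
Σ_t [0,0]: t=0:+1/12 = 1/12
(3j)²=1/35 [(2 1 3; -1 1 0)], sign=-1
⇒ 4πI² = 9/35
I = (+1)√(9/35/(4π)) = 0.14304817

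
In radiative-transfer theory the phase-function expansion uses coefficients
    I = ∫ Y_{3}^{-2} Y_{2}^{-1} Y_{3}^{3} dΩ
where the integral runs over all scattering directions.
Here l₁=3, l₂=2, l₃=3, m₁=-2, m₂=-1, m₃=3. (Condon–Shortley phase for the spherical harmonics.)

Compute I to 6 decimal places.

Checks pass: Σm=0; 8 even; l₃=3∈[1,5].
(2·3+1)(2·2+1)(2·3+1) = 245
Δ: 2! 4! 2! / 9! → 1/3780
sum: t=0:+1/24 t=1:−1/4 t=2:+1/24 = -1/6
3j²(3 2 3; 0 0 0) = Δ·Π!·Σ² = 4/105  (sign +1)
sum: t=1:−1/48 = -1/48
3j²(3 2 3; -2 -1 3) = Δ·Π!·Σ² = 5/84  (sign -1)
combine: 4πI² = 245·4/105·5/84 = 5/9
take √, sign -1: I = -0.21026104

-0.210261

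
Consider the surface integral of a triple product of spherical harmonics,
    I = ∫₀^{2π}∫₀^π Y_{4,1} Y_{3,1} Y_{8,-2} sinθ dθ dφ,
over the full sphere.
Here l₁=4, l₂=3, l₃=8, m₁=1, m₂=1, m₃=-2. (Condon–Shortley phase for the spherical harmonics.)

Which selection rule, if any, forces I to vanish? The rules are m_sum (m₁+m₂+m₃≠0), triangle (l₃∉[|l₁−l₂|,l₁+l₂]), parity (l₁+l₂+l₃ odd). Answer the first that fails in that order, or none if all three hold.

triangle

m₁+m₂+m₃ = 1 + 1 − 2 = 0  ✓
triangle: |4−3|=1 ≤ l₃=8 ≤ 4+3=7  ✗
parity: l₁+l₂+l₃ = 15 is odd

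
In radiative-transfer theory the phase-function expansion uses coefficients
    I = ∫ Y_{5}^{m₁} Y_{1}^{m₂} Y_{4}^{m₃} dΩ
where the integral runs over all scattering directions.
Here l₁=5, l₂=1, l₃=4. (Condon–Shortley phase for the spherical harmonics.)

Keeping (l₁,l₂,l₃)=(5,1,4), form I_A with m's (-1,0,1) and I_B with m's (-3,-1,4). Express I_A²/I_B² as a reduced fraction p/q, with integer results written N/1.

l's match ⇒ only the (l;m) 3-j factors differ between A and B.
A: triangle coeff Δ(5,1,4) = 1/495; Σ_t [1,1]: t=1:−1/720 = -1/720; (3j)²=8/165 [(5 1 4; -1 0 1)], sign=+1
B: triangle coeff Δ(5,1,4) = 1/495; Σ_t [0,0]: t=0:+1/80640 = 1/80640; (3j)²=1/495 [(5 1 4; -3 -1 4)], sign=+1
I_A²/I_B² = (8/165)/(1/495) = 24/1

24/1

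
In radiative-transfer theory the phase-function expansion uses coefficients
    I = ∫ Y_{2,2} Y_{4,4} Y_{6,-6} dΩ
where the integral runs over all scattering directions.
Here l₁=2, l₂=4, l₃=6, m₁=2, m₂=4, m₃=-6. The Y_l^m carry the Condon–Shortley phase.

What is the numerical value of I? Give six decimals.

0.353849

Checks pass: Σm=0; 12 even; l₃=6∈[2,6].
(2·2+1)(2·4+1)(2·6+1) = 585
Δ: 0! 4! 8! / 13! → 1/6435
sum: t=0:+1/2304 = 1/2304
3j²(2 4 6; 0 0 0) = Δ·Π!·Σ² = 5/143  (sign +1)
sum: t=0:+1/967680 = 1/967680
3j²(2 4 6; 2 4 -6) = Δ·Π!·Σ² = 1/13  (sign +1)
combine: 4πI² = 585·5/143·1/13 = 225/143
take √, sign +1: I = 0.35384927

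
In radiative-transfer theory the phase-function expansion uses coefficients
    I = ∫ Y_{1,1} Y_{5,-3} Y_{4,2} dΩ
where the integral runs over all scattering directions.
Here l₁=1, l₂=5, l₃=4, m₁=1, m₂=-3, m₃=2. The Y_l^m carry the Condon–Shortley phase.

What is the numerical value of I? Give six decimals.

-0.259847

Checks pass: Σm=0; 10 even; l₃=4∈[4,6].
(2·1+1)(2·5+1)(2·4+1) = 297
Δ: 2! 0! 8! / 11! → 1/495
sum: t=1:−1/576 = -1/576
3j²(1 5 4; 0 0 0) = Δ·Π!·Σ² = 5/99  (sign -1)
sum: t=0:+1/2880 = 1/2880
3j²(1 5 4; 1 -3 2) = Δ·Π!·Σ² = 28/495  (sign +1)
combine: 4πI² = 297·5/99·28/495 = 28/33
take √, sign -1: I = -0.25984664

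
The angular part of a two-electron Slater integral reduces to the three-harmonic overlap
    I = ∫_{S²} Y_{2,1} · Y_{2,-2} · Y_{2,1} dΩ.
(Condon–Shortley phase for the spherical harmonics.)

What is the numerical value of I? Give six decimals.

Checks pass: Σm=0; 6 even; l₃=2∈[0,4].
(2·2+1)(2·2+1)(2·2+1) = 125
Δ: 2! 2! 2! / 7! → 1/630
sum: t=0:+1/8 t=1:−1/1 t=2:+1/8 = -3/4
3j²(2 2 2; 0 0 0) = Δ·Π!·Σ² = 2/35  (sign -1)
sum: t=0:+1/4 = 1/4
3j²(2 2 2; 1 -2 1) = Δ·Π!·Σ² = 3/35  (sign -1)
combine: 4πI² = 125·2/35·3/35 = 30/49
take √, sign +1: I = 0.22072812

0.220728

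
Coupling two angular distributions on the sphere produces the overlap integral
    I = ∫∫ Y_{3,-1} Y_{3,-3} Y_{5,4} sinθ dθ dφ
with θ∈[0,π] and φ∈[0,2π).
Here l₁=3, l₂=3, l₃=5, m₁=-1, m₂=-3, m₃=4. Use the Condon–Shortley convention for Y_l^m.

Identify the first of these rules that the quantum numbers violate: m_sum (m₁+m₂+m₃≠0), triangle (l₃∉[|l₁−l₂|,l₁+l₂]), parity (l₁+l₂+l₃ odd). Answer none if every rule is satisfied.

parity

azimuthal sum: -1 − 3 + 4 = 0  ✓
0 ≤ 5 ≤ 6 (triangle on l)  ✓
L = 3 + 3 + 5 = 11 (odd)  ✗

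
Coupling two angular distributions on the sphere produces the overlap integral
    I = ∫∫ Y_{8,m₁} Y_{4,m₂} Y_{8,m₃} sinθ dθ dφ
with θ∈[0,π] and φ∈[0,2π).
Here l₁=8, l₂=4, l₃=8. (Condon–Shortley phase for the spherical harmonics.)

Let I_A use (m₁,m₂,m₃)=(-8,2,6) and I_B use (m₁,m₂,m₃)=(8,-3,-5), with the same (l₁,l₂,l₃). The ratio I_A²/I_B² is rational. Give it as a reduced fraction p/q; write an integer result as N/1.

Shared (l₁,l₂,l₃)=(8,4,8): N and (l;000)² cancel in I_A²/I_B².
A: Δ = 4!·12!·4!/21! = 1/185175900; Racah Σ t=4..4: t=4:+1/45984153600 = 1/45984153600; ⇒ 3j(8 4 8; -8 2 6)² = 13/969, sgn +1
B: Δ = 4!·12!·4!/21! = 1/185175900; Racah Σ t=0..0: t=0:+1/68976230400 = 1/68976230400; ⇒ 3j(8 4 8; 8 -3 -5)² = 13/2907, sgn -1
I_A²/I_B² = (13/969)/(13/2907) = 3/1

3/1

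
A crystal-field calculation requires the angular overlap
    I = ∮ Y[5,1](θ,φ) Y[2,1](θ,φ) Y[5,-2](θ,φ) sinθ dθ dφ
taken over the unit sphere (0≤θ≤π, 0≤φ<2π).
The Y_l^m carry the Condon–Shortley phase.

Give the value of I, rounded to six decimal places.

m-sum 0 ✓  L=12 even ✓  3≤5≤7 ✓
Π(2lᵢ+1) = 11×5×11 = 605
triangle coeff Δ(5,2,5) = 1/38610
Σ_t [0,2]: t=0:+1/2880 t=1:−1/576 t=2:+1/2880 = -1/960
(3j)²=10/429 [(5 2 5; 0 0 0)], sign=+1
Σ_t [1,2]: t=1:−1/1440 t=2:+1/2880 = -1/2880
(3j)²=7/715 [(5 2 5; 1 1 -2)], sign=+1
⇒ 4πI² = 70/507
I = (+1)√(70/507/(4π)) = 0.10481902

0.104819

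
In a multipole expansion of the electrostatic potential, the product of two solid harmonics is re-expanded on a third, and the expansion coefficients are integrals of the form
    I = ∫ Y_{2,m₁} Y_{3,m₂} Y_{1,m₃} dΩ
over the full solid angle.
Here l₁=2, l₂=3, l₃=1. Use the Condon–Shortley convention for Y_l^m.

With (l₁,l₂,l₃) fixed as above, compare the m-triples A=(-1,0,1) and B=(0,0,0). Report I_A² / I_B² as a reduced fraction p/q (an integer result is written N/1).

l's match ⇒ only the (l;m) 3-j factors differ between A and B.
A: triangle coeff Δ(2,3,1) = 1/105; Σ_t [3,3]: t=3:−1/12 = -1/12; (3j)²=1/35 [(2 3 1; -1 0 1)], sign=-1
B: triangle coeff Δ(2,3,1) = 1/105; Σ_t [2,2]: t=2:+1/4 = 1/4; (3j)²=3/35 [(2 3 1; 0 0 0)], sign=-1
I_A²/I_B² = (1/35)/(3/35) = 1/3

1/3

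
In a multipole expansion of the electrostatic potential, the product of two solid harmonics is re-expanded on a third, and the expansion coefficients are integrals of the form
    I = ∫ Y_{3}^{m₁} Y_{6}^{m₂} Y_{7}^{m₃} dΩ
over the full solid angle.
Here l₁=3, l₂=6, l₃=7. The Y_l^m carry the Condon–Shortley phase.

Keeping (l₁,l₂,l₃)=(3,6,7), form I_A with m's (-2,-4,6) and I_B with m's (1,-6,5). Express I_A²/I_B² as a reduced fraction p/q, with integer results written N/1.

520/297

Same 3,6,7: normalisation and zero-m 3j drop out of the ratio.
A: Δ: 2! 4! 10! / 17! → 1/2042040; sum: t=1:−1/8709120 t=2:+1/43545600 = -1/10886400; 3j²(3 6 7; -2 -4 6) = Δ·Π!·Σ² = 8/357  (sign +1)
B: Δ: 2! 4! 10! / 17! → 1/2042040; sum: t=0:+1/29030400 = 1/29030400; 3j²(3 6 7; 1 -6 5) = Δ·Π!·Σ² = 99/7735  (sign +1)
I_A²/I_B² = (8/357)/(99/7735) = 520/297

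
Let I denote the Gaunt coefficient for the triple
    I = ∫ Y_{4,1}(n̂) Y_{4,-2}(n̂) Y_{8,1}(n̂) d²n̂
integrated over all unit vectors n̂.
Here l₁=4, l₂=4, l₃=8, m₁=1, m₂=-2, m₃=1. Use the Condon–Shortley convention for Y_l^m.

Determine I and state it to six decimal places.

-0.140664

Rules hold: Σm=0, L=16 even, 0≤8≤8.
N = 9·9·17 = 1377
Δ = 0!·8!·8!/17! = 1/218790
Racah Σ t=0..0: t=0:+1/331776 = 1/331776
⇒ 3j(4 4 8; 0 0 0)² = 490/21879, sgn +1
Racah Σ t=0..0: t=0:+1/1036800 = 1/1036800
⇒ 3j(4 4 8; 1 -2 1)² = 98/12155, sgn -1
4πI² = N·(3j₀)²·(3jₘ)² = 86436/347633
I = -1·√(0.248642/4π) = -0.14066366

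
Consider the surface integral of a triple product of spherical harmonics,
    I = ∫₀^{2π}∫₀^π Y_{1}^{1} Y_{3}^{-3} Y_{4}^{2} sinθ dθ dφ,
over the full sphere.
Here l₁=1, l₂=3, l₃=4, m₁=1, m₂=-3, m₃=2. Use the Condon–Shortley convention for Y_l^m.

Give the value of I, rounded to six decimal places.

Rules hold: Σm=0, L=8 even, 2≤4≤4.
N = 3·7·9 = 189
Δ = 0!·2!·6!/9! = 1/252
Racah Σ t=0..0: t=0:+1/36 = 1/36
⇒ 3j(1 3 4; 0 0 0)² = 4/63, sgn +1
Racah Σ t=0..0: t=0:+1/1440 = 1/1440
⇒ 3j(1 3 4; 1 -3 2)² = 1/252, sgn +1
4πI² = N·(3j₀)²·(3jₘ)² = 1/21
I = +1·√(0.047619/4π) = 0.06155813

0.061558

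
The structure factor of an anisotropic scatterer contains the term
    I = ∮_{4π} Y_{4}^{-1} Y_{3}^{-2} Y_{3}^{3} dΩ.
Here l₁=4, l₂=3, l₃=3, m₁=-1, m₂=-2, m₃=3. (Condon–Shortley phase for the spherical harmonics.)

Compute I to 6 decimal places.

m-sum 0 ✓  L=10 even ✓  1≤3≤7 ✓
Π(2lᵢ+1) = 9×7×7 = 441
triangle coeff Δ(4,3,3) = 1/34650
Σ_t [1,3]: t=1:−1/72 t=2:+1/16 t=3:−1/72 = 5/144
(3j)²=2/77 [(4 3 3; 0 0 0)], sign=-1
Σ_t [1,1]: t=1:−1/288 = -1/288
(3j)²=5/231 [(4 3 3; -1 -2 3)], sign=-1
⇒ 4πI² = 30/121
I = (+1)√(30/121/(4π)) = 0.14046335

0.140463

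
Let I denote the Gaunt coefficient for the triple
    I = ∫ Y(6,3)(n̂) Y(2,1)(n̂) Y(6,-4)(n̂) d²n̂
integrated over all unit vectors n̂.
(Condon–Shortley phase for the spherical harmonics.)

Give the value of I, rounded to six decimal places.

0.179515

Checks pass: Σm=0; 14 even; l₃=6∈[4,8].
(2·6+1)(2·2+1)(2·6+1) = 845
Δ: 2! 10! 2! / 15! → 1/90090
sum: t=0:+1/69120 t=1:−1/14400 t=2:+1/69120 = -7/172800
3j²(6 2 6; 0 0 0) = Δ·Π!·Σ² = 14/715  (sign -1)
sum: t=1:−1/161280 t=2:+1/725760 = -1/207360
3j²(6 2 6; 3 1 -4) = Δ·Π!·Σ² = 7/286  (sign -1)
combine: 4πI² = 845·14/715·7/286 = 49/121
take √, sign +1: I = 0.17951487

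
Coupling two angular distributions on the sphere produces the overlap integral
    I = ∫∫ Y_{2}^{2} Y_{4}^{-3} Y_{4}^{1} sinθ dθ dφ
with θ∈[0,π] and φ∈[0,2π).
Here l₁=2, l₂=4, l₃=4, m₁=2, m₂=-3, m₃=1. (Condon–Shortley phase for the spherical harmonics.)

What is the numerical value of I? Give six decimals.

Checks pass: Σm=0; 10 even; l₃=4∈[2,6].
(2·2+1)(2·4+1)(2·4+1) = 405
Δ: 2! 2! 6! / 11! → 1/13860
sum: t=0:+1/192 t=1:−1/36 t=2:+1/192 = -5/288
3j²(2 4 4; 0 0 0) = Δ·Π!·Σ² = 20/693  (sign -1)
sum: t=0:+1/480 = 1/480
3j²(2 4 4; 2 -3 1) = Δ·Π!·Σ² = 3/110  (sign -1)
combine: 4πI² = 405·20/693·3/110 = 270/847
take √, sign +1: I = 0.15927046

0.159270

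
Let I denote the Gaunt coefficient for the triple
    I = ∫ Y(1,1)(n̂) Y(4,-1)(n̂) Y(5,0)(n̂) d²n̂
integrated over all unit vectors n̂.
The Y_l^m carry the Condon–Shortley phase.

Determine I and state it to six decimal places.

Rules hold: Σm=0, L=10 even, 3≤5≤5.
N = 3·9·11 = 297
Δ = 0!·2!·8!/11! = 1/495
Racah Σ t=0..0: t=0:+1/576 = 1/576
⇒ 3j(1 4 5; 0 0 0)² = 5/99, sgn -1
Racah Σ t=0..0: t=0:+1/1440 = 1/1440
⇒ 3j(1 4 5; 1 -1 0)² = 2/99, sgn -1
4πI² = N·(3j₀)²·(3jₘ)² = 10/33
I = +1·√(0.30303/4π) = 0.15528807

0.155288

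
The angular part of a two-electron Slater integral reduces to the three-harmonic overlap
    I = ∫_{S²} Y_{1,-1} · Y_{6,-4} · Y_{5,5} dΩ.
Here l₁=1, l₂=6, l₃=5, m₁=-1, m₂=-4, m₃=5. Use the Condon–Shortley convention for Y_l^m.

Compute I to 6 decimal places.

m-sum 0 ✓  L=12 even ✓  5≤5≤7 ✓
Π(2lᵢ+1) = 3×13×11 = 429
triangle coeff Δ(1,6,5) = 1/858
Σ_t [1,1]: t=1:−1/14400 = -1/14400
(3j)²=6/143 [(1 6 5; 0 0 0)], sign=+1
Σ_t [2,2]: t=2:+1/7257600 = 1/7257600
(3j)²=1/858 [(1 6 5; -1 -4 5)], sign=+1
⇒ 4πI² = 3/143
I = (+1)√(3/143/(4π)) = 0.04085899

0.040859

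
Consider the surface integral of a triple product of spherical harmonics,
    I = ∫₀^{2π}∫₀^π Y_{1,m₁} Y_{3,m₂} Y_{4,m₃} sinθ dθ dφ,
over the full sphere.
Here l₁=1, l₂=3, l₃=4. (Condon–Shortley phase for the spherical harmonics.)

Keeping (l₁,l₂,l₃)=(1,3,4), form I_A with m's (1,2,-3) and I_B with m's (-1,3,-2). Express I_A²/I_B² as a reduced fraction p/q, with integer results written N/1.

21/1

Shared (l₁,l₂,l₃)=(1,3,4): N and (l;000)² cancel in I_A²/I_B².
A: Δ = 0!·2!·6!/9! = 1/252; Racah Σ t=0..0: t=0:+1/240 = 1/240; ⇒ 3j(1 3 4; 1 2 -3)² = 1/12, sgn -1
B: Δ = 0!·2!·6!/9! = 1/252; Racah Σ t=0..0: t=0:+1/1440 = 1/1440; ⇒ 3j(1 3 4; -1 3 -2)² = 1/252, sgn +1
I_A²/I_B² = (1/12)/(1/252) = 21/1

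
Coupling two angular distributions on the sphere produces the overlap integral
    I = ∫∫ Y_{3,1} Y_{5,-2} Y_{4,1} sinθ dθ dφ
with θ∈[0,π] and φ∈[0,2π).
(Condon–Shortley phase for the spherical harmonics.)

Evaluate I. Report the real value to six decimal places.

Checks pass: Σm=0; 12 even; l₃=4∈[2,8].
(2·3+1)(2·5+1)(2·4+1) = 693
Δ: 4! 2! 6! / 13! → 1/180180
sum: t=1:−1/576 t=2:+1/144 t=3:−1/576 = 1/288
3j²(3 5 4; 0 0 0) = Δ·Π!·Σ² = 20/1001  (sign +1)
sum: t=0:+1/1728 t=1:−1/288 t=2:+1/960 = -1/540
3j²(3 5 4; 1 -2 1) = Δ·Π!·Σ² = 128/6435  (sign +1)
combine: 4πI² = 693·20/1001·128/6435 = 512/1859
take √, sign +1: I = 0.14804384

0.148044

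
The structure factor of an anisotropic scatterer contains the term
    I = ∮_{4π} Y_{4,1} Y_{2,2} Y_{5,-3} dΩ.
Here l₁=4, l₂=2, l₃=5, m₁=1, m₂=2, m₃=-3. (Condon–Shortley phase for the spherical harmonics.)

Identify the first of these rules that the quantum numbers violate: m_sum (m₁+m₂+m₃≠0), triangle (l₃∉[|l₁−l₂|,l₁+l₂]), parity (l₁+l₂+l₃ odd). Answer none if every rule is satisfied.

parity

azimuthal sum: 1 + 2 − 3 = 0  ✓
2 ≤ 5 ≤ 6 (triangle on l)  ✓
L = 4 + 2 + 5 = 11 (odd)  ✗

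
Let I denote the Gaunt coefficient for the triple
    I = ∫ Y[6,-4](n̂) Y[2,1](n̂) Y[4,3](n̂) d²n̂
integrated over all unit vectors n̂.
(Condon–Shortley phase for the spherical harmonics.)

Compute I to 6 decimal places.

0.246389

m-sum 0 ✓  L=12 even ✓  4≤4≤8 ✓
Π(2lᵢ+1) = 13×5×9 = 585
triangle coeff Δ(6,2,4) = 1/6435
Σ_t [2,2]: t=2:+1/2304 = 1/2304
(3j)²=5/143 [(6 2 4; 0 0 0)], sign=+1
Σ_t [3,3]: t=3:−1/30240 = -1/30240
(3j)²=16/429 [(6 2 4; -4 1 3)], sign=+1
⇒ 4πI² = 1200/1573
I = (+1)√(1200/1573/(4π)) = 0.24638901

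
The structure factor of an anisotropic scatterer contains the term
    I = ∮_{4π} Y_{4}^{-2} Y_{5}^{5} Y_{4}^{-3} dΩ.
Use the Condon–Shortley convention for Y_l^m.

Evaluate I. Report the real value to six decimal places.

0.000000

L=13 odd ⇒ parity kills the (l;000) factor ⇒ I = 0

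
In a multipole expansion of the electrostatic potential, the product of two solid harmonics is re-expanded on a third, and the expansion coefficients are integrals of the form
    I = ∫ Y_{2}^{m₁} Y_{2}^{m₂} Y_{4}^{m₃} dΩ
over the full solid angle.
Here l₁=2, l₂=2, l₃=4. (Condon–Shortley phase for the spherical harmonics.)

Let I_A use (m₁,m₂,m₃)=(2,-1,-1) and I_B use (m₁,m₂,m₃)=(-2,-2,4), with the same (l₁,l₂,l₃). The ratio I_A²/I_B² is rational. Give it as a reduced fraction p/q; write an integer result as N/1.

1/14

Shared (l₁,l₂,l₃)=(2,2,4): N and (l;000)² cancel in I_A²/I_B².
A: Δ = 0!·4!·4!/9! = 1/630; Racah Σ t=0..0: t=0:+1/144 = 1/144; ⇒ 3j(2 2 4; 2 -1 -1)² = 1/126, sgn -1
B: Δ = 0!·4!·4!/9! = 1/630; Racah Σ t=0..0: t=0:+1/576 = 1/576; ⇒ 3j(2 2 4; -2 -2 4)² = 1/9, sgn +1
I_A²/I_B² = (1/126)/(1/9) = 1/14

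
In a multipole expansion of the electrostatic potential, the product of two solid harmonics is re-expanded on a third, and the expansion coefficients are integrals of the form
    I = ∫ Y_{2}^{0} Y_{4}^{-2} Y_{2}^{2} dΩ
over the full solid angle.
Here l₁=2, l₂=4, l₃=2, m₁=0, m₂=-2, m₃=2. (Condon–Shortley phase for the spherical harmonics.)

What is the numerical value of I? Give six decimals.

Rules hold: Σm=0, L=8 even, 2≤2≤6.
N = 5·9·5 = 225
Δ = 4!·0!·4!/9! = 1/630
Racah Σ t=2..2: t=2:+1/16 = 1/16
⇒ 3j(2 4 2; 0 0 0)² = 2/35, sgn +1
Racah Σ t=2..2: t=2:+1/96 = 1/96
⇒ 3j(2 4 2; 0 -2 2)² = 1/42, sgn +1
4πI² = N·(3j₀)²·(3jₘ)² = 15/49
I = +1·√(0.306122/4π) = 0.15607835

0.156078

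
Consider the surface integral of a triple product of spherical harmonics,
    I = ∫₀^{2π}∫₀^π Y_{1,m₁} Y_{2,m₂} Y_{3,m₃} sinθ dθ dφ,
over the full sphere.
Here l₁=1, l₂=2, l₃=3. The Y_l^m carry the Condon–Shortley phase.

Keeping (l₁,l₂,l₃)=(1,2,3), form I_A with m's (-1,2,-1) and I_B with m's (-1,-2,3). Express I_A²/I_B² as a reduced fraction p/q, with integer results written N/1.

Shared (l₁,l₂,l₃)=(1,2,3): N and (l;000)² cancel in I_A²/I_B².
A: Δ = 0!·2!·4!/7! = 1/105; Racah Σ t=0..0: t=0:+1/48 = 1/48; ⇒ 3j(1 2 3; -1 2 -1)² = 1/105, sgn +1
B: Δ = 0!·2!·4!/7! = 1/105; Racah Σ t=0..0: t=0:+1/48 = 1/48; ⇒ 3j(1 2 3; -1 -2 3)² = 1/7, sgn +1
I_A²/I_B² = (1/105)/(1/7) = 1/15

1/15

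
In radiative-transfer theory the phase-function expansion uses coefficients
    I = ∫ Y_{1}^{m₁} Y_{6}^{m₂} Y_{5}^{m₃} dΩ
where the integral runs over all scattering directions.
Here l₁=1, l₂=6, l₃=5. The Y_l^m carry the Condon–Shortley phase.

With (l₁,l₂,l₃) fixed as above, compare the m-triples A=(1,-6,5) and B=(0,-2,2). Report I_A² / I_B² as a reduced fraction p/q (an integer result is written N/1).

Same 1,6,5: normalisation and zero-m 3j drop out of the ratio.
A: Δ: 2! 0! 10! / 13! → 1/858; sum: t=0:+1/7257600 = 1/7257600; 3j²(1 6 5; 1 -6 5) = Δ·Π!·Σ² = 1/13  (sign +1)
B: Δ: 2! 0! 10! / 13! → 1/858; sum: t=1:−1/30240 = -1/30240; 3j²(1 6 5; 0 -2 2) = Δ·Π!·Σ² = 16/429  (sign +1)
I_A²/I_B² = (1/13)/(16/429) = 33/16

33/16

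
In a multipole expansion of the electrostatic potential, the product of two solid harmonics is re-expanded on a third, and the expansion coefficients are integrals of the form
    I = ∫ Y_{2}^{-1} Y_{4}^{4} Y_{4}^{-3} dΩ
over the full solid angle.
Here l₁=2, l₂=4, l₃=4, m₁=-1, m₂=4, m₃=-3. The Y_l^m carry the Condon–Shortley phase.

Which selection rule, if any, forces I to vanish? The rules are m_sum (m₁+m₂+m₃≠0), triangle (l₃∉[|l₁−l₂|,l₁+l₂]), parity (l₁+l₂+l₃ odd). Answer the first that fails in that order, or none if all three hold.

none

Σmᵢ = 0  ✓
l₃∈[|l₁−l₂|,l₁+l₂]=[2,6], have l₃=4  ✓
Σlᵢ = 10 ⇒ even  ✓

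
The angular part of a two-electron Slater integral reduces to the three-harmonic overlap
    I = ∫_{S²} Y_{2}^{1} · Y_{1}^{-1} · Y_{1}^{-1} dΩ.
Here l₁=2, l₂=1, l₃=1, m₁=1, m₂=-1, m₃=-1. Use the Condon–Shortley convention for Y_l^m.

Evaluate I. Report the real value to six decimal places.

0.000000

m-sum = 1 − 1 − 1 = -1 ≠ 0 ⇒ I = 0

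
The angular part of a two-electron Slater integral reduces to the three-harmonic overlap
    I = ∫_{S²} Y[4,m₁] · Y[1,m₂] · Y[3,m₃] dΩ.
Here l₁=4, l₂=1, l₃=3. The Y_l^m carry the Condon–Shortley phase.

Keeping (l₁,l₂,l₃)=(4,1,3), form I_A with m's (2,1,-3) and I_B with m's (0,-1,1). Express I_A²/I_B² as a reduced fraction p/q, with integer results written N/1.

1/6

l's match ⇒ only the (l;m) 3-j factors differ between A and B.
A: triangle coeff Δ(4,1,3) = 1/252; Σ_t [2,2]: t=2:+1/1440 = 1/1440; (3j)²=1/252 [(4 1 3; 2 1 -3)], sign=+1
B: triangle coeff Δ(4,1,3) = 1/252; Σ_t [0,0]: t=0:+1/96 = 1/96; (3j)²=1/42 [(4 1 3; 0 -1 1)], sign=+1
I_A²/I_B² = (1/252)/(1/42) = 1/6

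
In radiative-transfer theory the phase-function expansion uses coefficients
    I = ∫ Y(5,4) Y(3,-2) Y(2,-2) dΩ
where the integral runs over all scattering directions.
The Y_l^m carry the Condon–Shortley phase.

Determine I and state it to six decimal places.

Rules hold: Σm=0, L=10 even, 2≤2≤8.
N = 11·7·5 = 385
Δ = 6!·4!·0!/11! = 1/2310
Racah Σ t=3..3: t=3:−1/144 = -1/144
⇒ 3j(5 3 2; 0 0 0)² = 10/231, sgn -1
Racah Σ t=1..1: t=1:−1/2880 = -1/2880
⇒ 3j(5 3 2; 4 -2 -2)² = 3/55, sgn -1
4πI² = N·(3j₀)²·(3jₘ)² = 10/11
I = +1·√(0.909091/4π) = 0.26896683

0.268967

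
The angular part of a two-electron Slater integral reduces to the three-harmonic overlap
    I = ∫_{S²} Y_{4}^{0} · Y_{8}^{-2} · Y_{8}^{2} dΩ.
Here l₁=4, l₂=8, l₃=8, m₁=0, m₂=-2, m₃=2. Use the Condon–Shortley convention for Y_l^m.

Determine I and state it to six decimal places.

0.058246

m-sum 0 ✓  L=20 even ✓  4≤8≤12 ✓
Π(2lᵢ+1) = 9×17×17 = 2601
triangle coeff Δ(4,8,8) = 1/185175900
Σ_t [0,4]: t=0:+1/557383680 t=1:−1/21772800 t=2:+1/8294400 t=3:−1/21772800 t=4:+1/557383680 = 1/30965760
(3j)²=36/4199 [(4 8 8; 0 0 0)], sign=+1
Σ_t [0,4]: t=0:+1/298598400 t=1:−1/21772800 t=2:+1/15482880 t=3:−1/78382080 t=4:+1/4180377600 = 17/1791590400
(3j)²=17/8892 [(4 8 8; 0 -2 2)], sign=+1
⇒ 4πI² = 2601/61009
I = (+1)√(2601/61009/(4π)) = 0.05824629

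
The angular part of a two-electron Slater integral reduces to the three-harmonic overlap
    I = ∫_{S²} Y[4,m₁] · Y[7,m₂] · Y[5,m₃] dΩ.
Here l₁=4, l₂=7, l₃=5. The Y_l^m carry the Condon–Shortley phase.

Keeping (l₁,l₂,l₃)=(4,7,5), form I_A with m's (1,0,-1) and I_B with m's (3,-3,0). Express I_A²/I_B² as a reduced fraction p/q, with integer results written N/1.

Same 4,7,5: normalisation and zero-m 3j drop out of the ratio.
A: Δ: 6! 2! 8! / 17! → 1/6126120; sum: t=1:−1/345600 t=2:+1/34560 t=3:−1/41472 = 1/518400; 3j²(4 7 5; 1 0 -1) = Δ·Π!·Σ² = 7/36465  (sign +1)
B: Δ: 6! 2! 8! / 17! → 1/6126120; sum: t=0:+1/414720 t=1:−1/172800 = -7/2073600; 3j²(4 7 5; 3 -3 0) = Δ·Π!·Σ² = 343/29172  (sign +1)
I_A²/I_B² = (7/36465)/(343/29172) = 4/245

4/245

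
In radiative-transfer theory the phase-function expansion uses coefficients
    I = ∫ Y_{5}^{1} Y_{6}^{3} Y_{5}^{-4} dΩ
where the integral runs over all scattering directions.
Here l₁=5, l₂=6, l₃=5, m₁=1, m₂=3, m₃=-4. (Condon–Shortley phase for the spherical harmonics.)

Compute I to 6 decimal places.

Rules hold: Σm=0, L=16 even, 1≤5≤11.
N = 11·13·11 = 1573
Δ = 6!·4!·6!/17! = 1/28588560
Racah Σ t=1..5: t=1:−1/345600 t=2:+1/13824 t=3:−1/5184 t=4:+1/13824 t=5:−1/345600 = -7/129600
⇒ 3j(5 6 5; 0 0 0)² = 80/7293, sgn +1
Racah Σ t=3..4: t=3:−1/155520 t=4:+1/138240 = 1/1244160
⇒ 3j(5 6 5; 1 3 -4)² = 3/9724, sgn -1
4πI² = N·(3j₀)²·(3jₘ)² = 20/3757
I = -1·√(0.0053234/4π) = -0.02058209

-0.020582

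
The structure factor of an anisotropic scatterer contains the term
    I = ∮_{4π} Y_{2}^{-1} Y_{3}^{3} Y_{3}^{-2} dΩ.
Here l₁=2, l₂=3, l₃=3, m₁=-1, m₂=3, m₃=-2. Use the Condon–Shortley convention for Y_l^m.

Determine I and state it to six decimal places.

-0.210261

Checks pass: Σm=0; 8 even; l₃=3∈[1,5].
(2·2+1)(2·3+1)(2·3+1) = 245
Δ: 2! 2! 4! / 9! → 1/3780
sum: t=0:+1/24 t=1:−1/4 t=2:+1/24 = -1/6
3j²(2 3 3; 0 0 0) = Δ·Π!·Σ² = 4/105  (sign +1)
sum: t=2:+1/48 = 1/48
3j²(2 3 3; -1 3 -2) = Δ·Π!·Σ² = 5/84  (sign -1)
combine: 4πI² = 245·4/105·5/84 = 5/9
take √, sign -1: I = -0.21026104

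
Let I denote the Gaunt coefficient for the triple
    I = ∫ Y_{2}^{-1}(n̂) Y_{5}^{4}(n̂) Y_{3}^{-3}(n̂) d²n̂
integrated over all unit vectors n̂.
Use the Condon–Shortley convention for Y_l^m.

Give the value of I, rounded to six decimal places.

0.219610

Checks pass: Σm=0; 10 even; l₃=3∈[3,7].
(2·2+1)(2·5+1)(2·3+1) = 385
Δ: 4! 0! 6! / 11! → 1/2310
sum: t=2:+1/144 = 1/144
3j²(2 5 3; 0 0 0) = Δ·Π!·Σ² = 10/231  (sign -1)
sum: t=3:−1/4320 = -1/4320
3j²(2 5 3; -1 4 -3) = Δ·Π!·Σ² = 2/55  (sign -1)
combine: 4πI² = 385·10/231·2/55 = 20/33
take √, sign +1: I = 0.21961050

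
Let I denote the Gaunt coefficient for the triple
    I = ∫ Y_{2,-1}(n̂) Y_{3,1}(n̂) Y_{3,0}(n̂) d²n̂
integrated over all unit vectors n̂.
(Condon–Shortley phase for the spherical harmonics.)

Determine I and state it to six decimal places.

-0.059471

Checks pass: Σm=0; 8 even; l₃=3∈[1,5].
(2·2+1)(2·3+1)(2·3+1) = 245
Δ: 2! 2! 4! / 9! → 1/3780
sum: t=0:+1/24 t=1:−1/4 t=2:+1/24 = -1/6
3j²(2 3 3; 0 0 0) = Δ·Π!·Σ² = 4/105  (sign +1)
sum: t=1:−1/12 t=2:+1/8 = 1/24
3j²(2 3 3; -1 1 0) = Δ·Π!·Σ² = 1/210  (sign -1)
combine: 4πI² = 245·4/105·1/210 = 2/45
take √, sign -1: I = -0.05947080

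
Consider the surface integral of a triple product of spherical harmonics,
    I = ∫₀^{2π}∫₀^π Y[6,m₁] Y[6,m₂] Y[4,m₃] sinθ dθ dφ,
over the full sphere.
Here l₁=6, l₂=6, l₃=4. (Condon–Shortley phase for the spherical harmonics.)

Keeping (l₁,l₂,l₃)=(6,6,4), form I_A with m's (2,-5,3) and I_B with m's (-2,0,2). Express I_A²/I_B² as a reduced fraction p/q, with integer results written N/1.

Shared (l₁,l₂,l₃)=(6,6,4): N and (l;000)² cancel in I_A²/I_B².
A: Δ = 8!·4!·4!/17! = 1/15315300; Racah Σ t=0..1: t=0:+1/5806080 t=1:−1/725760 = -1/829440; ⇒ 3j(6 6 4; 2 -5 3)² = 49/2652, sgn +1
B: Δ = 8!·4!·4!/17! = 1/15315300; Racah Σ t=4..6: t=4:+1/55296 t=5:−1/25920 t=6:+1/138240 = -11/829440; ⇒ 3j(6 6 4; -2 0 2)² = 11/1326, sgn -1
I_A²/I_B² = (49/2652)/(11/1326) = 49/22

49/22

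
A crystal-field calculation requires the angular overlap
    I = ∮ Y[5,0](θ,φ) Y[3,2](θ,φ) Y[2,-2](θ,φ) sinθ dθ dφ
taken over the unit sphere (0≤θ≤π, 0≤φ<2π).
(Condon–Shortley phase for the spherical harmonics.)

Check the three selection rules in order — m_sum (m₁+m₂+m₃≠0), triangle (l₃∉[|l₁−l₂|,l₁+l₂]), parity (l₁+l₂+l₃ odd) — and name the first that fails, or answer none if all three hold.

Σmᵢ = 0  ✓
l₃∈[|l₁−l₂|,l₁+l₂]=[2,8], have l₃=2  ✓
Σlᵢ = 10 ⇒ even  ✓

none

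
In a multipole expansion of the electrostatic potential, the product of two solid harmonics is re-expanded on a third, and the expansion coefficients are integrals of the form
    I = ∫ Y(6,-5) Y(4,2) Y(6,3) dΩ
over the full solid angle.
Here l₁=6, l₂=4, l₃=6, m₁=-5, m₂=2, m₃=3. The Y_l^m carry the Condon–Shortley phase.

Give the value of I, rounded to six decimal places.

-0.147064

Rules hold: Σm=0, L=16 even, 2≤6≤10.
N = 13·9·13 = 1521
Δ = 4!·8!·4!/17! = 1/15315300
Racah Σ t=0..4: t=0:+1/829440 t=1:−1/25920 t=2:+1/9216 t=3:−1/25920 t=4:+1/829440 = 7/207360
⇒ 3j(6 4 6; 0 0 0)² = 28/2431, sgn +1
Racah Σ t=3..4: t=3:−1/1451520 t=4:+1/483840 = 1/725760
⇒ 3j(6 4 6; -5 2 3)² = 24/1547, sgn -1
4πI² = N·(3j₀)²·(3jₘ)² = 864/3179
I = -1·√(0.271784/4π) = -0.14706410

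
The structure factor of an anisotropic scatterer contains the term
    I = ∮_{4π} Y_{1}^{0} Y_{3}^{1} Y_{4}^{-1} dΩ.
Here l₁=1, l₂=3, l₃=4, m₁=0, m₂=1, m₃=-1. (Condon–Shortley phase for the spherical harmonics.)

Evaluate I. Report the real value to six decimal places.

-0.238414

Rules hold: Σm=0, L=8 even, 2≤4≤4.
N = 3·7·9 = 189
Δ = 0!·2!·6!/9! = 1/252
Racah Σ t=0..0: t=0:+1/36 = 1/36
⇒ 3j(1 3 4; 0 0 0)² = 4/63, sgn +1
Racah Σ t=0..0: t=0:+1/48 = 1/48
⇒ 3j(1 3 4; 0 1 -1)² = 5/84, sgn -1
4πI² = N·(3j₀)²·(3jₘ)² = 5/7
I = -1·√(0.714286/4π) = -0.23841361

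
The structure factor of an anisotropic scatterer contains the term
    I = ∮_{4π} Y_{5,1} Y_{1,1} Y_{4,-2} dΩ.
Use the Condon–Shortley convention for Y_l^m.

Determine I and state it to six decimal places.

Rules hold: Σm=0, L=10 even, 4≤4≤6.
N = 11·3·9 = 297
Δ = 2!·8!·0!/11! = 1/495
Racah Σ t=1..1: t=1:−1/576 = -1/576
⇒ 3j(5 1 4; 0 0 0)² = 5/99, sgn -1
Racah Σ t=2..2: t=2:+1/2880 = 1/2880
⇒ 3j(5 1 4; 1 1 -2)² = 2/165, sgn +1
4πI² = N·(3j₀)²·(3jₘ)² = 2/11
I = -1·√(0.181818/4π) = -0.12028562

-0.120286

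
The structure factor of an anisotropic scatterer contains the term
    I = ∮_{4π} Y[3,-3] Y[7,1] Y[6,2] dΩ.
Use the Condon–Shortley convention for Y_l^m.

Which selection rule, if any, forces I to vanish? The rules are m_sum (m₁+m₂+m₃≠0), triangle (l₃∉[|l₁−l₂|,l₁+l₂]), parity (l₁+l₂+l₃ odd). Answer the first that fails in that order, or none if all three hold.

none

Σmᵢ = 0  ✓
l₃∈[|l₁−l₂|,l₁+l₂]=[4,10], have l₃=6  ✓
Σlᵢ = 16 ⇒ even  ✓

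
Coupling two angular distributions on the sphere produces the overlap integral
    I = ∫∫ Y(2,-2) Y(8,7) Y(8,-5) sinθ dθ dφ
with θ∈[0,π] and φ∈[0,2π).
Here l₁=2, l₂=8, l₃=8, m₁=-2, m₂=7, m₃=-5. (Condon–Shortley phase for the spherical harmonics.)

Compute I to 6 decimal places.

Checks pass: Σm=0; 18 even; l₃=8∈[6,10].
(2·2+1)(2·8+1)(2·8+1) = 1445
Δ: 2! 2! 14! / 19! → 1/348840
sum: t=0:+1/116121600 t=1:−1/25401600 t=2:+1/116121600 = -1/45158400
3j²(2 8 8; 0 0 0) = Δ·Π!·Σ² = 24/1615  (sign -1)
sum: t=2:+1/24908083200 = 1/24908083200
3j²(2 8 8; -2 7 -5) = Δ·Π!·Σ² = 7/1292  (sign -1)
combine: 4πI² = 1445·24/1615·7/1292 = 42/361
take √, sign +1: I = 0.09622017

0.096220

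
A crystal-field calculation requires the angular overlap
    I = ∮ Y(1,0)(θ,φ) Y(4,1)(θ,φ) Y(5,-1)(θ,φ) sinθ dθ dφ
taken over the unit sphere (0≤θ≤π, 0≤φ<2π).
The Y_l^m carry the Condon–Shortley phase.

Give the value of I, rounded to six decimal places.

-0.240571

m-sum 0 ✓  L=10 even ✓  3≤5≤5 ✓
Π(2lᵢ+1) = 3×9×11 = 297
triangle coeff Δ(1,4,5) = 1/495
Σ_t [0,0]: t=0:+1/576 = 1/576
(3j)²=5/99 [(1 4 5; 0 0 0)], sign=-1
Σ_t [0,0]: t=0:+1/720 = 1/720
(3j)²=8/165 [(1 4 5; 0 1 -1)], sign=+1
⇒ 4πI² = 8/11
I = (-1)√(8/11/(4π)) = -0.24057125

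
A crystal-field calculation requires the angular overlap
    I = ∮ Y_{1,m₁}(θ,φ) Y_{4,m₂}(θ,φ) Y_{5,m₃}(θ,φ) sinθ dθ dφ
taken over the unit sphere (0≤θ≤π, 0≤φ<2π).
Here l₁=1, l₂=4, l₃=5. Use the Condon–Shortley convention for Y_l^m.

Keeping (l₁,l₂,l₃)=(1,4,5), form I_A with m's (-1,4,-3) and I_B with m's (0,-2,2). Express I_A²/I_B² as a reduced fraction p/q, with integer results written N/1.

Shared (l₁,l₂,l₃)=(1,4,5): N and (l;000)² cancel in I_A²/I_B².
A: Δ = 0!·2!·8!/11! = 1/495; Racah Σ t=0..0: t=0:+1/80640 = 1/80640; ⇒ 3j(1 4 5; -1 4 -3)² = 1/495, sgn +1
B: Δ = 0!·2!·8!/11! = 1/495; Racah Σ t=0..0: t=0:+1/1440 = 1/1440; ⇒ 3j(1 4 5; 0 -2 2)² = 7/165, sgn -1
I_A²/I_B² = (1/495)/(7/165) = 1/21

1/21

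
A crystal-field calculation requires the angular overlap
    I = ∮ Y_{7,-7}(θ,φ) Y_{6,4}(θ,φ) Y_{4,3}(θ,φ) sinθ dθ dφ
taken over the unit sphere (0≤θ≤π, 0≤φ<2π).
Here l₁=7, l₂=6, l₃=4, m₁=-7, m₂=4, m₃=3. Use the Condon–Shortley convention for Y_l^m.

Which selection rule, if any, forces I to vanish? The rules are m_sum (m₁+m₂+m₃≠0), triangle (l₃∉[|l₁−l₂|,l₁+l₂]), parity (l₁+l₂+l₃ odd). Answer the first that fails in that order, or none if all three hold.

m₁+m₂+m₃ = -7 + 4 + 3 = 0  ✓
triangle: |7−6|=1 ≤ l₃=4 ≤ 7+6=13  ✓
parity: l₁+l₂+l₃ = 17 is odd  ✗

parity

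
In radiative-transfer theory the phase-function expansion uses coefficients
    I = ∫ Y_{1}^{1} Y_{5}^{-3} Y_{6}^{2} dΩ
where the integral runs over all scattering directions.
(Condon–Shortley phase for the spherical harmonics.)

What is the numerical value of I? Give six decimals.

0.100084

m-sum 0 ✓  L=12 even ✓  4≤6≤6 ✓
Π(2lᵢ+1) = 3×11×13 = 429
triangle coeff Δ(1,5,6) = 1/858
Σ_t [0,0]: t=0:+1/14400 = 1/14400
(3j)²=6/143 [(1 5 6; 0 0 0)], sign=+1
Σ_t [0,0]: t=0:+1/161280 = 1/161280
(3j)²=1/143 [(1 5 6; 1 -3 2)], sign=+1
⇒ 4πI² = 18/143
I = (+1)√(18/143/(4π)) = 0.10008369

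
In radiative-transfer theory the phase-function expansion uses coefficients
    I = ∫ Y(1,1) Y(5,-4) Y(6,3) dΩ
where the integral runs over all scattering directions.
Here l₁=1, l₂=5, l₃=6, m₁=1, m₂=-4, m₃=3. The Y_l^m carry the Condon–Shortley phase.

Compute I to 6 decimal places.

-0.070770

Rules hold: Σm=0, L=12 even, 4≤6≤6.
N = 3·11·13 = 429
Δ = 0!·2!·10!/13! = 1/858
Racah Σ t=0..0: t=0:+1/14400 = 1/14400
⇒ 3j(1 5 6; 0 0 0)² = 6/143, sgn +1
Racah Σ t=0..0: t=0:+1/725760 = 1/725760
⇒ 3j(1 5 6; 1 -4 3)² = 1/286, sgn -1
4πI² = N·(3j₀)²·(3jₘ)² = 9/143
I = -1·√(0.0629371/4π) = -0.07076985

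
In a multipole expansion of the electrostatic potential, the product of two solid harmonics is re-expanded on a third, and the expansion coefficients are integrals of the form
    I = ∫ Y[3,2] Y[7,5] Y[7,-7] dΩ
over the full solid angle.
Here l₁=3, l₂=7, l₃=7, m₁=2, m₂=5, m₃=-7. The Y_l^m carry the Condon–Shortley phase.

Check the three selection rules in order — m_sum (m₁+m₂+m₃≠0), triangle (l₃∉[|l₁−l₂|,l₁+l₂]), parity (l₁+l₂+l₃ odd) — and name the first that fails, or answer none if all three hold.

parity

Σmᵢ = 0  ✓
l₃∈[|l₁−l₂|,l₁+l₂]=[4,10], have l₃=7  ✓
Σlᵢ = 17 ⇒ odd  ✗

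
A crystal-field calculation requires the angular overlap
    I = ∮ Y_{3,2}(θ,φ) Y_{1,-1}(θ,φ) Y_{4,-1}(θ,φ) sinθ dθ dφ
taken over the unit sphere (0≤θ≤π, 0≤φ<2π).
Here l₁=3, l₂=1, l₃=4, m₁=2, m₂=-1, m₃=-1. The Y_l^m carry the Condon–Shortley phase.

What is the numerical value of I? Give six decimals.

Checks pass: Σm=0; 8 even; l₃=4∈[2,4].
(2·3+1)(2·1+1)(2·4+1) = 189
Δ: 0! 6! 2! / 9! → 1/252
sum: t=0:+1/36 = 1/36
3j²(3 1 4; 0 0 0) = Δ·Π!·Σ² = 4/63  (sign +1)
sum: t=0:+1/240 = 1/240
3j²(3 1 4; 2 -1 -1) = Δ·Π!·Σ² = 1/84  (sign -1)
combine: 4πI² = 189·4/63·1/84 = 1/7
take √, sign -1: I = -0.10662181

-0.106622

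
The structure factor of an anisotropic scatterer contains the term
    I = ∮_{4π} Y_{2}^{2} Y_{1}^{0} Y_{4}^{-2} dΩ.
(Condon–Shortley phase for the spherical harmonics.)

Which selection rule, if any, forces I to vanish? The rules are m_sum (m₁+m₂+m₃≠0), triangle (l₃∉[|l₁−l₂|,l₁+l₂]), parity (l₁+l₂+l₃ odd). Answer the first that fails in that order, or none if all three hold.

Σmᵢ = 0  ✓
l₃∈[|l₁−l₂|,l₁+l₂]=[1,3], have l₃=4  ✗
Σlᵢ = 7 ⇒ odd

triangle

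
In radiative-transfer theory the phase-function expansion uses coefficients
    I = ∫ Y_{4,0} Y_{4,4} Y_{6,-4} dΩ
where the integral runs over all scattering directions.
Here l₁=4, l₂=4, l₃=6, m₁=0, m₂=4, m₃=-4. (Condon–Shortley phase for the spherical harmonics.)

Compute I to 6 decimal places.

-0.190852

Rules hold: Σm=0, L=14 even, 0≤6≤8.
N = 9·9·13 = 1053
Δ = 2!·6!·6!/15! = 1/1261260
Racah Σ t=0..2: t=0:+1/4608 t=1:−1/1296 t=2:+1/4608 = -7/20736
⇒ 3j(4 4 6; 0 0 0)² = 20/1287, sgn -1
Racah Σ t=2..2: t=2:+1/69120 = 1/69120
⇒ 3j(4 4 6; 0 4 -4)² = 4/143, sgn +1
4πI² = N·(3j₀)²·(3jₘ)² = 720/1573
I = -1·√(0.457724/4π) = -0.19085211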